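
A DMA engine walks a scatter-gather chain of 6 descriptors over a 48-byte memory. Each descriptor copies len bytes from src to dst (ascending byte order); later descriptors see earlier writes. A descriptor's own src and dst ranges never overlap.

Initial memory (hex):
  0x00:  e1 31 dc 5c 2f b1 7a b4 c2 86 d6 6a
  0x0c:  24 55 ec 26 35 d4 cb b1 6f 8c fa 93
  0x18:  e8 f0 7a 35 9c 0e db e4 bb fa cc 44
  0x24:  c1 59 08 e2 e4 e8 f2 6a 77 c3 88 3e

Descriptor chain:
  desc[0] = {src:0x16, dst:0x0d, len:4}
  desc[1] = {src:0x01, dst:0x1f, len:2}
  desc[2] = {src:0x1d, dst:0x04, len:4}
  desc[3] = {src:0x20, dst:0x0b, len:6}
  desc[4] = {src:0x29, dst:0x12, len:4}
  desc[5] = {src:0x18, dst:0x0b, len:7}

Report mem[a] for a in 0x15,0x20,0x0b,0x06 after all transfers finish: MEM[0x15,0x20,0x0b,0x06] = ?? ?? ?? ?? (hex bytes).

  after D0: wrote 4B at 0x0d = fa93e8f0
  after D1: wrote 2B at 0x1f = 31dc
  after D2: wrote 4B at 0x04 = 0edb31dc
  after D3: wrote 6B at 0x0b = dcfacc44c159
  after D4: wrote 4B at 0x12 = e8f26a77
  after D5: wrote 7B at 0x0b = e8f07a359c0edb
query mem[0x15]=0x77, mem[0x20]=0xdc, mem[0x0b]=0xe8, mem[0x06]=0x31

MEM[0x15,0x20,0x0b,0x06] = 77 dc e8 31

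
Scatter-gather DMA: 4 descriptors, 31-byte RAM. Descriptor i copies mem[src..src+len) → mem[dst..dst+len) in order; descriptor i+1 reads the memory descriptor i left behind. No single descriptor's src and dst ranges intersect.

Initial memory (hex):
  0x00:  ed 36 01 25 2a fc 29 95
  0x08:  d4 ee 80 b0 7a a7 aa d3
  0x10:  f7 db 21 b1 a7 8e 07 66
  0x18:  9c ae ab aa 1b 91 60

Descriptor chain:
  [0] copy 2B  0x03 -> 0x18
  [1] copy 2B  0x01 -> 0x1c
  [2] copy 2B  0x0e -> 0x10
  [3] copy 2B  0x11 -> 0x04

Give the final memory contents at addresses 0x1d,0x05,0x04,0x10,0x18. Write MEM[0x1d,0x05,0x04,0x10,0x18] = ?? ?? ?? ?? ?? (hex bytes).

MEM[0x1d,0x05,0x04,0x10,0x18] = 01 21 d3 aa 25

#0 dst[0x18+2] := {0x25,0x2a}
#1 dst[0x1c+2] := {0x36,0x01}
#2 dst[0x10+2] := {0xaa,0xd3}
#3 dst[0x04+2] := {0xd3,0x21}
query mem[0x1d]=0x01, mem[0x05]=0x21, mem[0x04]=0xd3, mem[0x10]=0xaa, mem[0x18]=0x25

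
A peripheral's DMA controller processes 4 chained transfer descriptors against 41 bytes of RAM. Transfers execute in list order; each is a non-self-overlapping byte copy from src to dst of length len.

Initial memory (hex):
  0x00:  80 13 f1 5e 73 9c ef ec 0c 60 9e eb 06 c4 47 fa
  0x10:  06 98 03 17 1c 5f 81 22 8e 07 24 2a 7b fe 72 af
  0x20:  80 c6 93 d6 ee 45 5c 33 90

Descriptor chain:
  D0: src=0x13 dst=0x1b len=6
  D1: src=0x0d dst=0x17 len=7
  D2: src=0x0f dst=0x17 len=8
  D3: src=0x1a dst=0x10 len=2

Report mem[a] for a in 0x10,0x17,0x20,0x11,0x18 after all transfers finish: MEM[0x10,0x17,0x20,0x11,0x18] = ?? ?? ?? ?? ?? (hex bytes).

  after D0: wrote 6B at 0x1b = 171c5f81228e
  after D1: wrote 7B at 0x17 = c447fa06980317
  after D2: wrote 8B at 0x17 = fa069803171c5f81
  after D3: wrote 2B at 0x10 = 0317
query mem[0x10]=0x03, mem[0x17]=0xfa, mem[0x20]=0x8e, mem[0x11]=0x17, mem[0x18]=0x06

MEM[0x10,0x17,0x20,0x11,0x18] = 03 fa 8e 17 06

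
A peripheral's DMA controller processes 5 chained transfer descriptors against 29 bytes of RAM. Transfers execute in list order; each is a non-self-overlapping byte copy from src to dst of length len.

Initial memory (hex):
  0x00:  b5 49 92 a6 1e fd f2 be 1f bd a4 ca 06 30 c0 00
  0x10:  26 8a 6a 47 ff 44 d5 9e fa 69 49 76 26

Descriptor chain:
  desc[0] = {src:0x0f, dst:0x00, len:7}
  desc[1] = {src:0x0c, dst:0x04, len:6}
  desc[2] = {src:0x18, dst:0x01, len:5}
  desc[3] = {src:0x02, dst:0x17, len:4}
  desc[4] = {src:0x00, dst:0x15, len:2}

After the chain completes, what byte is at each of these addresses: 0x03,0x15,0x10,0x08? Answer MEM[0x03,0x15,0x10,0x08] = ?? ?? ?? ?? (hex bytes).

#0 dst[0x00+7] := {0x00,0x26,0x8a,0x6a,0x47,0xff,0x44}
#1 dst[0x04+6] := {0x06,0x30,0xc0,0x00,0x26,0x8a}
#2 dst[0x01+5] := {0xfa,0x69,0x49,0x76,0x26}
#3 dst[0x17+4] := {0x69,0x49,0x76,0x26}
#4 dst[0x15+2] := {0x00,0xfa}
query mem[0x03]=0x49, mem[0x15]=0x00, mem[0x10]=0x26, mem[0x08]=0x26

MEM[0x03,0x15,0x10,0x08] = 49 00 26 26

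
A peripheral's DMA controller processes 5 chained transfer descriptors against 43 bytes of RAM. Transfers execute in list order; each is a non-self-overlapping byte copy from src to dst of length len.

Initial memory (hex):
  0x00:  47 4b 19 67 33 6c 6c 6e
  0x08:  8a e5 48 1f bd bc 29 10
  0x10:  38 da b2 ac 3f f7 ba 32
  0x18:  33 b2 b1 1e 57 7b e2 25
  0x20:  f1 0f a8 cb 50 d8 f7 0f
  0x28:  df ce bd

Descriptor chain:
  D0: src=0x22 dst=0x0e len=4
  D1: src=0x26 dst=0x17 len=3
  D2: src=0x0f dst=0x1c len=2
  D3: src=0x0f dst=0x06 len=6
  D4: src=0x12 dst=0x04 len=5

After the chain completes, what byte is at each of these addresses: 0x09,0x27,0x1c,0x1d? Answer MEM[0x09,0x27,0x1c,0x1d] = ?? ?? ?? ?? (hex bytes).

MEM[0x09,0x27,0x1c,0x1d] = b2 0f cb 50

D0: mem[0x0e..0x11] <- [a8 cb 50 d8]
D1: mem[0x17..0x19] <- [f7 0f df]
D2: mem[0x1c..0x1d] <- [cb 50]
D3: mem[0x06..0x0b] <- [cb 50 d8 b2 ac 3f]
D4: mem[0x04..0x08] <- [b2 ac 3f f7 ba]
query mem[0x09]=0xb2, mem[0x27]=0x0f, mem[0x1c]=0xcb, mem[0x1d]=0x50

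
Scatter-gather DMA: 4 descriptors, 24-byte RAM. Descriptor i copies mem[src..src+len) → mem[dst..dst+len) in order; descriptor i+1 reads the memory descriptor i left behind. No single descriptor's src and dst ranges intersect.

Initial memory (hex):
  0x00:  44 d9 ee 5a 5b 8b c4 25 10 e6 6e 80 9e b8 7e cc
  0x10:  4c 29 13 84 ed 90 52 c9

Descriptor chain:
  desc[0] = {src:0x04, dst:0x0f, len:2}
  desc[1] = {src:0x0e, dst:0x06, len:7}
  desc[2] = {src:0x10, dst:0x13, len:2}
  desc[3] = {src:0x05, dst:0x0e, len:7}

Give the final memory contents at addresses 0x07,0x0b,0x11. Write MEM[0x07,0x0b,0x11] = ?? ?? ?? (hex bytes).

[0] 0x04->0x0f len=2 : 5b 8b
[1] 0x0e->0x06 len=7 : 7e 5b 8b 29 13 84 ed
[2] 0x10->0x13 len=2 : 8b 29
[3] 0x05->0x0e len=7 : 8b 7e 5b 8b 29 13 84
query mem[0x07]=0x5b, mem[0x0b]=0x84, mem[0x11]=0x8b

MEM[0x07,0x0b,0x11] = 5b 84 8b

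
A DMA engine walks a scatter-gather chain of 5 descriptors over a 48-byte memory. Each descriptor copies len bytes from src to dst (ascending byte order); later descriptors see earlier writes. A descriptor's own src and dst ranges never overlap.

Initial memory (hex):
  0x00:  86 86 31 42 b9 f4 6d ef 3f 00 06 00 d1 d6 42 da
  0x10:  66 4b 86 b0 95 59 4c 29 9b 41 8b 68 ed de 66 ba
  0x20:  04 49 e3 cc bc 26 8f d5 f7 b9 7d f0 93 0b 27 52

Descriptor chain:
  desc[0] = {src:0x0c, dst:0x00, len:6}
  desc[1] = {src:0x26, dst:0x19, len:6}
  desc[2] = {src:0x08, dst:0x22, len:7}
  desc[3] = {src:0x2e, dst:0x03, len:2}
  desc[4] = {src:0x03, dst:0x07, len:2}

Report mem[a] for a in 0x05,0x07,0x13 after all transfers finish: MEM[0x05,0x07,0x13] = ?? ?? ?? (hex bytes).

MEM[0x05,0x07,0x13] = 4b 27 b0

D0: mem[0x00..0x05] <- [d1 d6 42 da 66 4b]
D1: mem[0x19..0x1e] <- [8f d5 f7 b9 7d f0]
D2: mem[0x22..0x28] <- [3f 00 06 00 d1 d6 42]
D3: mem[0x03..0x04] <- [27 52]
D4: mem[0x07..0x08] <- [27 52]
query mem[0x05]=0x4b, mem[0x07]=0x27, mem[0x13]=0xb0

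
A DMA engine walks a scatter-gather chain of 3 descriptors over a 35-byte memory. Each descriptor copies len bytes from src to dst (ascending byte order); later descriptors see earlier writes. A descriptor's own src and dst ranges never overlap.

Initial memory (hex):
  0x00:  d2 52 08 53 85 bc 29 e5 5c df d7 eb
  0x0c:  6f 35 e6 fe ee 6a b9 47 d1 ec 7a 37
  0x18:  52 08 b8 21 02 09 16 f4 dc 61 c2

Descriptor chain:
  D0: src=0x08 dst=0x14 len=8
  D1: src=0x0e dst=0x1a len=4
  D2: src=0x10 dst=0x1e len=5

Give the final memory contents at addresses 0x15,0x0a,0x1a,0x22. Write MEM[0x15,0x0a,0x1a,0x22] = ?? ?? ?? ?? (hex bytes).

#0 dst[0x14+8] := {0x5c,0xdf,0xd7,0xeb,0x6f,0x35,0xe6,0xfe}
#1 dst[0x1a+4] := {0xe6,0xfe,0xee,0x6a}
#2 dst[0x1e+5] := {0xee,0x6a,0xb9,0x47,0x5c}
query mem[0x15]=0xdf, mem[0x0a]=0xd7, mem[0x1a]=0xe6, mem[0x22]=0x5c

MEM[0x15,0x0a,0x1a,0x22] = df d7 e6 5c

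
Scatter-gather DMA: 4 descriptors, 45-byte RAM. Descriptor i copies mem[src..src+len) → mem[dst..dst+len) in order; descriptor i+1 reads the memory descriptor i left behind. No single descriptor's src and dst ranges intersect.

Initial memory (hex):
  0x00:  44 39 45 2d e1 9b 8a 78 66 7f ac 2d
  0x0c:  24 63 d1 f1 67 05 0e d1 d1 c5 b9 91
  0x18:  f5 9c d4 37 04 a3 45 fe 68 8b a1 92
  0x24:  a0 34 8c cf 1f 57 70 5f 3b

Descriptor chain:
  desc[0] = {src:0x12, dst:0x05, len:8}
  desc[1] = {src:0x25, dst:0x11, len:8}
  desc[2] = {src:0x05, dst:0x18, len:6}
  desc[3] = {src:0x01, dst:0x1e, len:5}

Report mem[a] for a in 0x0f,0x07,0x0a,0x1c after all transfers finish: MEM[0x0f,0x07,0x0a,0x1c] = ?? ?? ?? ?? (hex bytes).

#0 dst[0x05+8] := {0x0e,0xd1,0xd1,0xc5,0xb9,0x91,0xf5,0x9c}
#1 dst[0x11+8] := {0x34,0x8c,0xcf,0x1f,0x57,0x70,0x5f,0x3b}
#2 dst[0x18+6] := {0x0e,0xd1,0xd1,0xc5,0xb9,0x91}
#3 dst[0x1e+5] := {0x39,0x45,0x2d,0xe1,0x0e}
query mem[0x0f]=0xf1, mem[0x07]=0xd1, mem[0x0a]=0x91, mem[0x1c]=0xb9

MEM[0x0f,0x07,0x0a,0x1c] = f1 d1 91 b9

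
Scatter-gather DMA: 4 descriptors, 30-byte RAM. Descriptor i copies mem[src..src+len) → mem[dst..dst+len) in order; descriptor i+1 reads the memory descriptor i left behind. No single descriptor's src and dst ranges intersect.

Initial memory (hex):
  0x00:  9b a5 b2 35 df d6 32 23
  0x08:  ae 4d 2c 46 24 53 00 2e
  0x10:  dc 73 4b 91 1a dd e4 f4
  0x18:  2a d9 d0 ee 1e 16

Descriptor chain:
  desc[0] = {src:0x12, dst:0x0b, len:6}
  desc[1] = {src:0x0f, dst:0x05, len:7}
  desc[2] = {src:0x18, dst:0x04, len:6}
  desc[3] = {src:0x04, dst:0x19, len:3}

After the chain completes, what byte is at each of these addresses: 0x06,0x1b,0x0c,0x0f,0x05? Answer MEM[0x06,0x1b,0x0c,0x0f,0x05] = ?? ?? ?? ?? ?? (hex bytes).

#0 dst[0x0b+6] := {0x4b,0x91,0x1a,0xdd,0xe4,0xf4}
#1 dst[0x05+7] := {0xe4,0xf4,0x73,0x4b,0x91,0x1a,0xdd}
#2 dst[0x04+6] := {0x2a,0xd9,0xd0,0xee,0x1e,0x16}
#3 dst[0x19+3] := {0x2a,0xd9,0xd0}
query mem[0x06]=0xd0, mem[0x1b]=0xd0, mem[0x0c]=0x91, mem[0x0f]=0xe4, mem[0x05]=0xd9

MEM[0x06,0x1b,0x0c,0x0f,0x05] = d0 d0 91 e4 d9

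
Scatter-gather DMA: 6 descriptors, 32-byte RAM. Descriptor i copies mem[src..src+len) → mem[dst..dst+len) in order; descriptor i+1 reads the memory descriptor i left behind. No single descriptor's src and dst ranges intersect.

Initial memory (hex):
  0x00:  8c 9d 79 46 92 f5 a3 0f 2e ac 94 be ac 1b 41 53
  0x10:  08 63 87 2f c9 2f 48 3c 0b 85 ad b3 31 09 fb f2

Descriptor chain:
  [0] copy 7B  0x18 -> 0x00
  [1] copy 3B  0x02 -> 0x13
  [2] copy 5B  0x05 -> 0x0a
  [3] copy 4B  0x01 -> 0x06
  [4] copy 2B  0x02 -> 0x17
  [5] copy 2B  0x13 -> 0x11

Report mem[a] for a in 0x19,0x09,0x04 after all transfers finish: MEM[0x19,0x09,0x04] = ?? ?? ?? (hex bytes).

MEM[0x19,0x09,0x04] = 85 31 31

  after D0: wrote 7B at 0x00 = 0b85adb33109fb
  after D1: wrote 3B at 0x13 = adb331
  after D2: wrote 5B at 0x0a = 09fb0f2eac
  after D3: wrote 4B at 0x06 = 85adb331
  after D4: wrote 2B at 0x17 = adb3
  after D5: wrote 2B at 0x11 = adb3
query mem[0x19]=0x85, mem[0x09]=0x31, mem[0x04]=0x31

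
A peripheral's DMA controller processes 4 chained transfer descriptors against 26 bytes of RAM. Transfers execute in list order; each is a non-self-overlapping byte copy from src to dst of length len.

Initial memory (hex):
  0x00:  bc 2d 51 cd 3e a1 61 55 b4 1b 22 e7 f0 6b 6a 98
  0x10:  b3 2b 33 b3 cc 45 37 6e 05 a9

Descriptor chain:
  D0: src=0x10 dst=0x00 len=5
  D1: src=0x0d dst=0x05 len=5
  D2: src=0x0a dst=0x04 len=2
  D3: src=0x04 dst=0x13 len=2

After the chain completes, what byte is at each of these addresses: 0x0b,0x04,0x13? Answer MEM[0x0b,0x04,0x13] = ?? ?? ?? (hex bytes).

[0] 0x10->0x00 len=5 : b3 2b 33 b3 cc
[1] 0x0d->0x05 len=5 : 6b 6a 98 b3 2b
[2] 0x0a->0x04 len=2 : 22 e7
[3] 0x04->0x13 len=2 : 22 e7
query mem[0x0b]=0xe7, mem[0x04]=0x22, mem[0x13]=0x22

MEM[0x0b,0x04,0x13] = e7 22 22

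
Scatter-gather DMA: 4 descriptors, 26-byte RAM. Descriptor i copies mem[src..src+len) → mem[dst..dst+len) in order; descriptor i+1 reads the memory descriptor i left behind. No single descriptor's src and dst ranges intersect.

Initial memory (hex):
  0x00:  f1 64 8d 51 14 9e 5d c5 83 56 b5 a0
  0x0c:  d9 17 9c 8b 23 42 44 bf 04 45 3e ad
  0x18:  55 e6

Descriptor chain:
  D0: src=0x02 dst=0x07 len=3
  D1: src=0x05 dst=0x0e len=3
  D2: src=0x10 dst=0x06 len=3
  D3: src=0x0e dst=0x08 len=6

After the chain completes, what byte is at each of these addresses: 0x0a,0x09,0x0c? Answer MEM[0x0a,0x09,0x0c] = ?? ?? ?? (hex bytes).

MEM[0x0a,0x09,0x0c] = 8d 5d 44

[0] 0x02->0x07 len=3 : 8d 51 14
[1] 0x05->0x0e len=3 : 9e 5d 8d
[2] 0x10->0x06 len=3 : 8d 42 44
[3] 0x0e->0x08 len=6 : 9e 5d 8d 42 44 bf
query mem[0x0a]=0x8d, mem[0x09]=0x5d, mem[0x0c]=0x44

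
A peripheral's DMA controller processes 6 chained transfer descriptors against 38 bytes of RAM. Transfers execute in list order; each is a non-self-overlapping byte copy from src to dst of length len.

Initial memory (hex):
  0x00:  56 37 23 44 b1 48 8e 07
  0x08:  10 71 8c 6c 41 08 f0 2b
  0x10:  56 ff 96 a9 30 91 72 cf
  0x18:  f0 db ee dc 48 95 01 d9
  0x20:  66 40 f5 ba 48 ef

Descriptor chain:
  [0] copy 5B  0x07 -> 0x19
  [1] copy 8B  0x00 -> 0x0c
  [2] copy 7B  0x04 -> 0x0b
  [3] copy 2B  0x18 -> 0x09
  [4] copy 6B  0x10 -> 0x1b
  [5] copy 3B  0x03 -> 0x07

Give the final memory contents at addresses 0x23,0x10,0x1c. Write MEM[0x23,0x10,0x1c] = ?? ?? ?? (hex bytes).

[0] 0x07->0x19 len=5 : 07 10 71 8c 6c
[1] 0x00->0x0c len=8 : 56 37 23 44 b1 48 8e 07
[2] 0x04->0x0b len=7 : b1 48 8e 07 10 71 8c
[3] 0x18->0x09 len=2 : f0 07
[4] 0x10->0x1b len=6 : 71 8c 8e 07 30 91
[5] 0x03->0x07 len=3 : 44 b1 48
query mem[0x23]=0xba, mem[0x10]=0x71, mem[0x1c]=0x8c

MEM[0x23,0x10,0x1c] = ba 71 8c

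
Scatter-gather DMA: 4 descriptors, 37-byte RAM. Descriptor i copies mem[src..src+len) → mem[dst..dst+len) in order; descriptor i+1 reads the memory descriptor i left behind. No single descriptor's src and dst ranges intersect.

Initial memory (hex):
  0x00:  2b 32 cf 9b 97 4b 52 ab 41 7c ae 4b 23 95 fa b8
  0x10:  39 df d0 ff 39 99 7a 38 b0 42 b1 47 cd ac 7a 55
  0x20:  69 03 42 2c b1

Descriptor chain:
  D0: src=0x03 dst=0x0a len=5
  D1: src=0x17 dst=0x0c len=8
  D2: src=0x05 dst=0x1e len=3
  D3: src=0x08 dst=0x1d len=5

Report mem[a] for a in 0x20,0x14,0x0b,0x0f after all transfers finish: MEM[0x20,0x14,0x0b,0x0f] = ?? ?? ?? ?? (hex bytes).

MEM[0x20,0x14,0x0b,0x0f] = 97 39 97 b1

#0 dst[0x0a+5] := {0x9b,0x97,0x4b,0x52,0xab}
#1 dst[0x0c+8] := {0x38,0xb0,0x42,0xb1,0x47,0xcd,0xac,0x7a}
#2 dst[0x1e+3] := {0x4b,0x52,0xab}
#3 dst[0x1d+5] := {0x41,0x7c,0x9b,0x97,0x38}
query mem[0x20]=0x97, mem[0x14]=0x39, mem[0x0b]=0x97, mem[0x0f]=0xb1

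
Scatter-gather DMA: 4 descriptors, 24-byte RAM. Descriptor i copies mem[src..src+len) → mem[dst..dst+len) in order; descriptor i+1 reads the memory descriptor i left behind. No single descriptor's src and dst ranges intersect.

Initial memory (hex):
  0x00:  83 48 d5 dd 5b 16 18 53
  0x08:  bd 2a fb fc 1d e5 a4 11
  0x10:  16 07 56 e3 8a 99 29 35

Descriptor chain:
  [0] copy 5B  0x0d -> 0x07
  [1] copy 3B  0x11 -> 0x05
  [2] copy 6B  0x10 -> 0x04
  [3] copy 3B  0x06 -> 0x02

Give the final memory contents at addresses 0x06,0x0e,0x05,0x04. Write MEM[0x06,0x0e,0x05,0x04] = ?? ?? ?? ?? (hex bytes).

MEM[0x06,0x0e,0x05,0x04] = 56 a4 07 8a

#0 dst[0x07+5] := {0xe5,0xa4,0x11,0x16,0x07}
#1 dst[0x05+3] := {0x07,0x56,0xe3}
#2 dst[0x04+6] := {0x16,0x07,0x56,0xe3,0x8a,0x99}
#3 dst[0x02+3] := {0x56,0xe3,0x8a}
query mem[0x06]=0x56, mem[0x0e]=0xa4, mem[0x05]=0x07, mem[0x04]=0x8a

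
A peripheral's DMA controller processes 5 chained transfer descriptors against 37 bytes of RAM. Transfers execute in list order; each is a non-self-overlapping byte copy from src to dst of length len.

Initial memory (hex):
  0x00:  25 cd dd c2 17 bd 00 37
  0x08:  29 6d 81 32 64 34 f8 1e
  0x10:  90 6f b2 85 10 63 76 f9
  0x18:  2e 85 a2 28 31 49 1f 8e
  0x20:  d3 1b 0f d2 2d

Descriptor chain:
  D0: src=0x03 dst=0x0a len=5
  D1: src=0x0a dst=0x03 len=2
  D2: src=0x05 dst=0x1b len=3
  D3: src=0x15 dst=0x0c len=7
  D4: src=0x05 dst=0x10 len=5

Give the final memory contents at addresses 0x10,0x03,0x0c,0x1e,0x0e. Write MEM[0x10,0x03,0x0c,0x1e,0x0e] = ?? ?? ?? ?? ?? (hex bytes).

MEM[0x10,0x03,0x0c,0x1e,0x0e] = bd c2 63 1f f9

[0] 0x03->0x0a len=5 : c2 17 bd 00 37
[1] 0x0a->0x03 len=2 : c2 17
[2] 0x05->0x1b len=3 : bd 00 37
[3] 0x15->0x0c len=7 : 63 76 f9 2e 85 a2 bd
[4] 0x05->0x10 len=5 : bd 00 37 29 6d
query mem[0x10]=0xbd, mem[0x03]=0xc2, mem[0x0c]=0x63, mem[0x1e]=0x1f, mem[0x0e]=0xf9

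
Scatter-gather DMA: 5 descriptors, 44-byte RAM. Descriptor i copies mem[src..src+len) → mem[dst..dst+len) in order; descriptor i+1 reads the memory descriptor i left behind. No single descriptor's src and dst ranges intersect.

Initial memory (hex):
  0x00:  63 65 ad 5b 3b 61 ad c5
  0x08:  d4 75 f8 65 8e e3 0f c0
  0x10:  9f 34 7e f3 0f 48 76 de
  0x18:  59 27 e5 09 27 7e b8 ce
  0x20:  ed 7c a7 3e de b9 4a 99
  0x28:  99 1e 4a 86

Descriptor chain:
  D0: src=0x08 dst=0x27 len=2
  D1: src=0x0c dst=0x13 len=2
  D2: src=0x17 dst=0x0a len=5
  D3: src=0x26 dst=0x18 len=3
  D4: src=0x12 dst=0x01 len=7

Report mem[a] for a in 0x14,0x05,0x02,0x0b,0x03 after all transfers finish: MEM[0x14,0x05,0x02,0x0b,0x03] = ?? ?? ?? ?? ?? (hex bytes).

D0: mem[0x27..0x28] <- [d4 75]
D1: mem[0x13..0x14] <- [8e e3]
D2: mem[0x0a..0x0e] <- [de 59 27 e5 09]
D3: mem[0x18..0x1a] <- [4a d4 75]
D4: mem[0x01..0x07] <- [7e 8e e3 48 76 de 4a]
query mem[0x14]=0xe3, mem[0x05]=0x76, mem[0x02]=0x8e, mem[0x0b]=0x59, mem[0x03]=0xe3

MEM[0x14,0x05,0x02,0x0b,0x03] = e3 76 8e 59 e3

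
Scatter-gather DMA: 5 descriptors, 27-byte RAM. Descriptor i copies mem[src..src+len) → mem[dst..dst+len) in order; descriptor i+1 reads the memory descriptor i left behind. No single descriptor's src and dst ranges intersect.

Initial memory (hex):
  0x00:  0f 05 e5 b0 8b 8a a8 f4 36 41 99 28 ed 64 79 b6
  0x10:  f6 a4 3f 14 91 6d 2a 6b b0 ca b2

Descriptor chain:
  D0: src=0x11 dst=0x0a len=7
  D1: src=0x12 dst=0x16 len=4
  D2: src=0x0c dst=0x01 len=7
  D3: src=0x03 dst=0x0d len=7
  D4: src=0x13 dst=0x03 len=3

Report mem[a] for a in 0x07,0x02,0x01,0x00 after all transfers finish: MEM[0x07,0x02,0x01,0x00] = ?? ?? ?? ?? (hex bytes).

  after D0: wrote 7B at 0x0a = a43f14916d2a6b
  after D1: wrote 4B at 0x16 = 3f14916d
  after D2: wrote 7B at 0x01 = 14916d2a6ba43f
  after D3: wrote 7B at 0x0d = 6d2a6ba43f3641
  after D4: wrote 3B at 0x03 = 41916d
query mem[0x07]=0x3f, mem[0x02]=0x91, mem[0x01]=0x14, mem[0x00]=0x0f

MEM[0x07,0x02,0x01,0x00] = 3f 91 14 0f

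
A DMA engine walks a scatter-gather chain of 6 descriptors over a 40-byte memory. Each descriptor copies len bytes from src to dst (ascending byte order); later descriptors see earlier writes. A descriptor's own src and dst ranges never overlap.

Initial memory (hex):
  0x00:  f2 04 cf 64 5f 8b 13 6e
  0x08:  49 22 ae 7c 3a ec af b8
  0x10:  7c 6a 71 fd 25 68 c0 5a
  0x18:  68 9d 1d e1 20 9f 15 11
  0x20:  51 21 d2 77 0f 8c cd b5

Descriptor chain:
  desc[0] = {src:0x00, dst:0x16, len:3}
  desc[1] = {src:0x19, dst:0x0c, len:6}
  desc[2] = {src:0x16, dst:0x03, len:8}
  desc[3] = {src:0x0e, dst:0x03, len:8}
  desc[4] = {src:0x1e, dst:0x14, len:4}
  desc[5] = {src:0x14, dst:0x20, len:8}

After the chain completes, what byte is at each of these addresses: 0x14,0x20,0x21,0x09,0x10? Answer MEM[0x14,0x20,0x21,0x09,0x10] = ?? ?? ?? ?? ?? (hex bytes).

D0: mem[0x16..0x18] <- [f2 04 cf]
D1: mem[0x0c..0x11] <- [9d 1d e1 20 9f 15]
D2: mem[0x03..0x0a] <- [f2 04 cf 9d 1d e1 20 9f]
D3: mem[0x03..0x0a] <- [e1 20 9f 15 71 fd 25 68]
D4: mem[0x14..0x17] <- [15 11 51 21]
D5: mem[0x20..0x27] <- [15 11 51 21 cf 9d 1d e1]
query mem[0x14]=0x15, mem[0x20]=0x15, mem[0x21]=0x11, mem[0x09]=0x25, mem[0x10]=0x9f

MEM[0x14,0x20,0x21,0x09,0x10] = 15 15 11 25 9f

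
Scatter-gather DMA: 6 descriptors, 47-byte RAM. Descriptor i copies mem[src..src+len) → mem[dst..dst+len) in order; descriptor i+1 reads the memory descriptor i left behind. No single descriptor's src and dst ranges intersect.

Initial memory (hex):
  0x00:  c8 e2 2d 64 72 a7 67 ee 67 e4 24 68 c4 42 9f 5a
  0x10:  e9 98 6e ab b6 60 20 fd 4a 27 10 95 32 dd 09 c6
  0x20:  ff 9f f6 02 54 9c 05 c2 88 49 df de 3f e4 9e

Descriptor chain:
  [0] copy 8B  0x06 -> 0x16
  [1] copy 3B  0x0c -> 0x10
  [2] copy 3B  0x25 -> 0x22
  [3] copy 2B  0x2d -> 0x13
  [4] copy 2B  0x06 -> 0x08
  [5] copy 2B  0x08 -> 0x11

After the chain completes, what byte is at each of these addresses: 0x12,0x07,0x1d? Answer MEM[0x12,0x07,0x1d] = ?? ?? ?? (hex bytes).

MEM[0x12,0x07,0x1d] = ee ee 42

  after D0: wrote 8B at 0x16 = 67ee67e42468c442
  after D1: wrote 3B at 0x10 = c4429f
  after D2: wrote 3B at 0x22 = 9c05c2
  after D3: wrote 2B at 0x13 = e49e
  after D4: wrote 2B at 0x08 = 67ee
  after D5: wrote 2B at 0x11 = 67ee
query mem[0x12]=0xee, mem[0x07]=0xee, mem[0x1d]=0x42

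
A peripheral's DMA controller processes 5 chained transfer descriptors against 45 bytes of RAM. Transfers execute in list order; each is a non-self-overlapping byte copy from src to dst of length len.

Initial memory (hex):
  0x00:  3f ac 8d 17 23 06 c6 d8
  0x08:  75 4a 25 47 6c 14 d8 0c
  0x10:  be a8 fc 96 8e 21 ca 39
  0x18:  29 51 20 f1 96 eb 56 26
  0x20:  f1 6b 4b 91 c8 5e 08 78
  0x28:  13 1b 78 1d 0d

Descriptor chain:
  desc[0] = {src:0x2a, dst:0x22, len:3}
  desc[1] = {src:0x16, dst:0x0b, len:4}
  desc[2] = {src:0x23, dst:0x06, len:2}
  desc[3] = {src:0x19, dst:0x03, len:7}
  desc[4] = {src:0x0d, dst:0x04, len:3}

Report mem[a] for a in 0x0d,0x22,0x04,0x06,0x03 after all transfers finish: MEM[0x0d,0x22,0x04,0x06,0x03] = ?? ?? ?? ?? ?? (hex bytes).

  after D0: wrote 3B at 0x22 = 781d0d
  after D1: wrote 4B at 0x0b = ca392951
  after D2: wrote 2B at 0x06 = 1d0d
  after D3: wrote 7B at 0x03 = 5120f196eb5626
  after D4: wrote 3B at 0x04 = 29510c
query mem[0x0d]=0x29, mem[0x22]=0x78, mem[0x04]=0x29, mem[0x06]=0x0c, mem[0x03]=0x51

MEM[0x0d,0x22,0x04,0x06,0x03] = 29 78 29 0c 51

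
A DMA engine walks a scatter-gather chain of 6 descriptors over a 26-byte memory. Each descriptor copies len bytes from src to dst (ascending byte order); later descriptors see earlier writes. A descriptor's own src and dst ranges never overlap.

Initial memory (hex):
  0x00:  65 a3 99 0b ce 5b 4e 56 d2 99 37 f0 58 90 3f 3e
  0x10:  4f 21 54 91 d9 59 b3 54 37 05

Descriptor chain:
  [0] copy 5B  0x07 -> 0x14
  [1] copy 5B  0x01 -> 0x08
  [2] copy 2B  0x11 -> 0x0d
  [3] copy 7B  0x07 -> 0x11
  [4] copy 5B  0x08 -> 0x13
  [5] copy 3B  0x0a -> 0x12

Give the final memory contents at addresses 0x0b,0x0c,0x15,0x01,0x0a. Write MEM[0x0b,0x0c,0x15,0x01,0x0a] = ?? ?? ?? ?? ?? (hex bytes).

MEM[0x0b,0x0c,0x15,0x01,0x0a] = ce 5b 0b a3 0b

  after D0: wrote 5B at 0x14 = 56d29937f0
  after D1: wrote 5B at 0x08 = a3990bce5b
  after D2: wrote 2B at 0x0d = 2154
  after D3: wrote 7B at 0x11 = 56a3990bce5b21
  after D4: wrote 5B at 0x13 = a3990bce5b
  after D5: wrote 3B at 0x12 = 0bce5b
query mem[0x0b]=0xce, mem[0x0c]=0x5b, mem[0x15]=0x0b, mem[0x01]=0xa3, mem[0x0a]=0x0b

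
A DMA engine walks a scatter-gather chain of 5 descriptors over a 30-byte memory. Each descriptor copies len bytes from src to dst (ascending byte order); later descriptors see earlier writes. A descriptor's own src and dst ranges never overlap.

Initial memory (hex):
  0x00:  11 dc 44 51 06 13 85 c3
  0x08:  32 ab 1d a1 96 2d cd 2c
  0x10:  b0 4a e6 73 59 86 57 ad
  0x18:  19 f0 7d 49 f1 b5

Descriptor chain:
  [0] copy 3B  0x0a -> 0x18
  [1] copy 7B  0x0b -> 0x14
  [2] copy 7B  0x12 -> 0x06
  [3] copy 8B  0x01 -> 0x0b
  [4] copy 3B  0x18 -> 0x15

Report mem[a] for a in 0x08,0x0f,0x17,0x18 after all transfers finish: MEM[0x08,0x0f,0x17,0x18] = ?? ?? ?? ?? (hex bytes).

MEM[0x08,0x0f,0x17,0x18] = a1 13 4a 2c

  after D0: wrote 3B at 0x18 = 1da196
  after D1: wrote 7B at 0x14 = a1962dcd2cb04a
  after D2: wrote 7B at 0x06 = e673a1962dcd2c
  after D3: wrote 8B at 0x0b = dc44510613e673a1
  after D4: wrote 3B at 0x15 = 2cb04a
query mem[0x08]=0xa1, mem[0x0f]=0x13, mem[0x17]=0x4a, mem[0x18]=0x2c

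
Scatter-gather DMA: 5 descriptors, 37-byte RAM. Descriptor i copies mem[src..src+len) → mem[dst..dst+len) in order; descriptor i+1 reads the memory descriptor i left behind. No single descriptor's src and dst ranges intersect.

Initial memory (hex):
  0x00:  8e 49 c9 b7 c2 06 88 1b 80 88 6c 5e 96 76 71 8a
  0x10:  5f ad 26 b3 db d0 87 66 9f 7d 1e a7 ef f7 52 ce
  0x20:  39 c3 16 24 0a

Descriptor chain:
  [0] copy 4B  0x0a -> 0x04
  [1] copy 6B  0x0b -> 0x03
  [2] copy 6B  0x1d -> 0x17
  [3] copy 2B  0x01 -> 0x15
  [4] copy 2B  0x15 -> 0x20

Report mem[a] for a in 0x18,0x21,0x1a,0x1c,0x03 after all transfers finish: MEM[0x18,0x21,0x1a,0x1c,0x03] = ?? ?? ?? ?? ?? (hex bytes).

[0] 0x0a->0x04 len=4 : 6c 5e 96 76
[1] 0x0b->0x03 len=6 : 5e 96 76 71 8a 5f
[2] 0x1d->0x17 len=6 : f7 52 ce 39 c3 16
[3] 0x01->0x15 len=2 : 49 c9
[4] 0x15->0x20 len=2 : 49 c9
query mem[0x18]=0x52, mem[0x21]=0xc9, mem[0x1a]=0x39, mem[0x1c]=0x16, mem[0x03]=0x5e

MEM[0x18,0x21,0x1a,0x1c,0x03] = 52 c9 39 16 5e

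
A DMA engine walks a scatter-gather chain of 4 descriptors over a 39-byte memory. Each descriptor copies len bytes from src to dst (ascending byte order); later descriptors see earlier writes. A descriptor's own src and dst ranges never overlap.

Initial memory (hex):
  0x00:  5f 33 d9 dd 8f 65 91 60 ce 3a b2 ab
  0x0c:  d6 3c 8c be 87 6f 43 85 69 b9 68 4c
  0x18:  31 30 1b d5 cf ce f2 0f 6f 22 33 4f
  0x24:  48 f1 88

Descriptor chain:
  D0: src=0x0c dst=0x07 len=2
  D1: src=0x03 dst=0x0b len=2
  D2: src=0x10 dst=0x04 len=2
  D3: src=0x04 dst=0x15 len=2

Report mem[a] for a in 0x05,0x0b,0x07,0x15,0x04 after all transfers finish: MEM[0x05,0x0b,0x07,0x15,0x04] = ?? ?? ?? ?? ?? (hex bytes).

MEM[0x05,0x0b,0x07,0x15,0x04] = 6f dd d6 87 87

[0] 0x0c->0x07 len=2 : d6 3c
[1] 0x03->0x0b len=2 : dd 8f
[2] 0x10->0x04 len=2 : 87 6f
[3] 0x04->0x15 len=2 : 87 6f
query mem[0x05]=0x6f, mem[0x0b]=0xdd, mem[0x07]=0xd6, mem[0x15]=0x87, mem[0x04]=0x87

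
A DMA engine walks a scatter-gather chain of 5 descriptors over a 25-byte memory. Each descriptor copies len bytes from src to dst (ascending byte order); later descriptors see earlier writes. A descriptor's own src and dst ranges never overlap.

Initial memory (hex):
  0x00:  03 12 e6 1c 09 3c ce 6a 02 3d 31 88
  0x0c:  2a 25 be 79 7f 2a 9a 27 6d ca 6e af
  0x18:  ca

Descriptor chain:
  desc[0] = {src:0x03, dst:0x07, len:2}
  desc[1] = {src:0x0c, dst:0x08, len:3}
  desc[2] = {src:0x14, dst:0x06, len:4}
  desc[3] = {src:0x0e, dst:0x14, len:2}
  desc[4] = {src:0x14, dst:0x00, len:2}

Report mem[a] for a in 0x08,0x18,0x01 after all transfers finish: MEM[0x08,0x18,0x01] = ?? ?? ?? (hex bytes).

[0] 0x03->0x07 len=2 : 1c 09
[1] 0x0c->0x08 len=3 : 2a 25 be
[2] 0x14->0x06 len=4 : 6d ca 6e af
[3] 0x0e->0x14 len=2 : be 79
[4] 0x14->0x00 len=2 : be 79
query mem[0x08]=0x6e, mem[0x18]=0xca, mem[0x01]=0x79

MEM[0x08,0x18,0x01] = 6e ca 79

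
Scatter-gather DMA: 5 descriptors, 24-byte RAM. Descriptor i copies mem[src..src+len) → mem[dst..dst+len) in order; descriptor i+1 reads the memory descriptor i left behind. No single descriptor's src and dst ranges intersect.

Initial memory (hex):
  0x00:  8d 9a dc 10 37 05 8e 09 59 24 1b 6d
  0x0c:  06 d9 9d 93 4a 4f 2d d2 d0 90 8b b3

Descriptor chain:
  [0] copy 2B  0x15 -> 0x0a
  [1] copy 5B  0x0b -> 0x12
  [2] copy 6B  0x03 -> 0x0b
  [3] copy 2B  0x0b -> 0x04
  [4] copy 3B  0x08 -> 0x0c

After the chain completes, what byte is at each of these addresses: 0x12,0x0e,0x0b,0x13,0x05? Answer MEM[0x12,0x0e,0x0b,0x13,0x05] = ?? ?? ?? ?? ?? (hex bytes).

D0: mem[0x0a..0x0b] <- [90 8b]
D1: mem[0x12..0x16] <- [8b 06 d9 9d 93]
D2: mem[0x0b..0x10] <- [10 37 05 8e 09 59]
D3: mem[0x04..0x05] <- [10 37]
D4: mem[0x0c..0x0e] <- [59 24 90]
query mem[0x12]=0x8b, mem[0x0e]=0x90, mem[0x0b]=0x10, mem[0x13]=0x06, mem[0x05]=0x37

MEM[0x12,0x0e,0x0b,0x13,0x05] = 8b 90 10 06 37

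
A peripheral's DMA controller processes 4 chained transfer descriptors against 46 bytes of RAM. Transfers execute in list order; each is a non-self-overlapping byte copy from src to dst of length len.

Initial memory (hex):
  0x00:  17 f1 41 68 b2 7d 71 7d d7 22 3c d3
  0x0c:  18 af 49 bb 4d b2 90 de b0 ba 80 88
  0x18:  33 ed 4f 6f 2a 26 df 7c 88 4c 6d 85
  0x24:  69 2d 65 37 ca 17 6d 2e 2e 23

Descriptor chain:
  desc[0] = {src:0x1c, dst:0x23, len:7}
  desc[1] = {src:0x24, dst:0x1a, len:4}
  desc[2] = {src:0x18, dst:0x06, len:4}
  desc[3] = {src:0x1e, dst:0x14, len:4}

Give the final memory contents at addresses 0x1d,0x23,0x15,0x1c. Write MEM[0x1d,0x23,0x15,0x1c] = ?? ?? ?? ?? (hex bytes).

MEM[0x1d,0x23,0x15,0x1c] = 88 2a 7c 7c

D0: mem[0x23..0x29] <- [2a 26 df 7c 88 4c 6d]
D1: mem[0x1a..0x1d] <- [26 df 7c 88]
D2: mem[0x06..0x09] <- [33 ed 26 df]
D3: mem[0x14..0x17] <- [df 7c 88 4c]
query mem[0x1d]=0x88, mem[0x23]=0x2a, mem[0x15]=0x7c, mem[0x1c]=0x7c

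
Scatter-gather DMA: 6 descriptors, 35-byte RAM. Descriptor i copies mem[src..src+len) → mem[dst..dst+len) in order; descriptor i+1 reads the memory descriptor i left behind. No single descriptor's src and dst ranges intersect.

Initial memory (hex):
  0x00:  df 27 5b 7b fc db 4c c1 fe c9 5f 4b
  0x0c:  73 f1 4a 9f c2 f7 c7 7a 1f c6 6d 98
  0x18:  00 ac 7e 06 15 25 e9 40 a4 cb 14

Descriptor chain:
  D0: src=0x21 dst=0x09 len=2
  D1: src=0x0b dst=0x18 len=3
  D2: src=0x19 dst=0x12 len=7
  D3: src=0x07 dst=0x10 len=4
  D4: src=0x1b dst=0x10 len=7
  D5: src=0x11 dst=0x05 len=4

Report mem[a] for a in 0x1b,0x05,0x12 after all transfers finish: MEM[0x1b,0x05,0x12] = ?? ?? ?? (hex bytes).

MEM[0x1b,0x05,0x12] = 06 15 25

D0: mem[0x09..0x0a] <- [cb 14]
D1: mem[0x18..0x1a] <- [4b 73 f1]
D2: mem[0x12..0x18] <- [73 f1 06 15 25 e9 40]
D3: mem[0x10..0x13] <- [c1 fe cb 14]
D4: mem[0x10..0x16] <- [06 15 25 e9 40 a4 cb]
D5: mem[0x05..0x08] <- [15 25 e9 40]
query mem[0x1b]=0x06, mem[0x05]=0x15, mem[0x12]=0x25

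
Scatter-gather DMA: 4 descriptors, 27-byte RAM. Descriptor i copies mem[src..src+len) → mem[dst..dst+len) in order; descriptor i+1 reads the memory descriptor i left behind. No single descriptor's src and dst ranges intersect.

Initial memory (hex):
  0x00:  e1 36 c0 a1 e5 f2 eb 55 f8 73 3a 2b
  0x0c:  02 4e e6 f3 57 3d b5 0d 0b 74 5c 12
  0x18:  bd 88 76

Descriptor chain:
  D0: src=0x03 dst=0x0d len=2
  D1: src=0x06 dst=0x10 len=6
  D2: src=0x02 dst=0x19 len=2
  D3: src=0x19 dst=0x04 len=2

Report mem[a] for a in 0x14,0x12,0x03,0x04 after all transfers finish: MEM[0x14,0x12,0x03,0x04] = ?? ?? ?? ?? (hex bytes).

#0 dst[0x0d+2] := {0xa1,0xe5}
#1 dst[0x10+6] := {0xeb,0x55,0xf8,0x73,0x3a,0x2b}
#2 dst[0x19+2] := {0xc0,0xa1}
#3 dst[0x04+2] := {0xc0,0xa1}
query mem[0x14]=0x3a, mem[0x12]=0xf8, mem[0x03]=0xa1, mem[0x04]=0xc0

MEM[0x14,0x12,0x03,0x04] = 3a f8 a1 c0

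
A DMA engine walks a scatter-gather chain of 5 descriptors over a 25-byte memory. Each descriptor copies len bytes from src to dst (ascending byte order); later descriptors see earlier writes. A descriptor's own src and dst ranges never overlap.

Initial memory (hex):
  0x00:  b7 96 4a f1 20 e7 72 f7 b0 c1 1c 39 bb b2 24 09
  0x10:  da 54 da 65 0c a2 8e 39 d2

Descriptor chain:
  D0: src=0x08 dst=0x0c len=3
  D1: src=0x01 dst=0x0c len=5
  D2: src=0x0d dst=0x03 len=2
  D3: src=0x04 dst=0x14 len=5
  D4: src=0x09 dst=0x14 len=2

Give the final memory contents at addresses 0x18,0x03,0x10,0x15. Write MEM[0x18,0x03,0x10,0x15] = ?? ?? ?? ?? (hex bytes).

  after D0: wrote 3B at 0x0c = b0c11c
  after D1: wrote 5B at 0x0c = 964af120e7
  after D2: wrote 2B at 0x03 = 4af1
  after D3: wrote 5B at 0x14 = f1e772f7b0
  after D4: wrote 2B at 0x14 = c11c
query mem[0x18]=0xb0, mem[0x03]=0x4a, mem[0x10]=0xe7, mem[0x15]=0x1c

MEM[0x18,0x03,0x10,0x15] = b0 4a e7 1c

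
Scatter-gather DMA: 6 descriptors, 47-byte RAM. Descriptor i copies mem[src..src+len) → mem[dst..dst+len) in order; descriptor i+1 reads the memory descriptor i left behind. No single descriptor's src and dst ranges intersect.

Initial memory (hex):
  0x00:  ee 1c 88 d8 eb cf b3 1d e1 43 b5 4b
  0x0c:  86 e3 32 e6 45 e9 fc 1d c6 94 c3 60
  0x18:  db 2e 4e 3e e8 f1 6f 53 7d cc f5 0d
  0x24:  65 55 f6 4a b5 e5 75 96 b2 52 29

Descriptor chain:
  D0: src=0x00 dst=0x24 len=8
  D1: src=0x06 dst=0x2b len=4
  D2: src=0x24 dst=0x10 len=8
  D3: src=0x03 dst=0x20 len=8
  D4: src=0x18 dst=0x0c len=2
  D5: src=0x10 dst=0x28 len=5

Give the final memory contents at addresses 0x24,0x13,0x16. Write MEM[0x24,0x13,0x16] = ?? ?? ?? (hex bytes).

D0: mem[0x24..0x2b] <- [ee 1c 88 d8 eb cf b3 1d]
D1: mem[0x2b..0x2e] <- [b3 1d e1 43]
D2: mem[0x10..0x17] <- [ee 1c 88 d8 eb cf b3 b3]
D3: mem[0x20..0x27] <- [d8 eb cf b3 1d e1 43 b5]
D4: mem[0x0c..0x0d] <- [db 2e]
D5: mem[0x28..0x2c] <- [ee 1c 88 d8 eb]
query mem[0x24]=0x1d, mem[0x13]=0xd8, mem[0x16]=0xb3

MEM[0x24,0x13,0x16] = 1d d8 b3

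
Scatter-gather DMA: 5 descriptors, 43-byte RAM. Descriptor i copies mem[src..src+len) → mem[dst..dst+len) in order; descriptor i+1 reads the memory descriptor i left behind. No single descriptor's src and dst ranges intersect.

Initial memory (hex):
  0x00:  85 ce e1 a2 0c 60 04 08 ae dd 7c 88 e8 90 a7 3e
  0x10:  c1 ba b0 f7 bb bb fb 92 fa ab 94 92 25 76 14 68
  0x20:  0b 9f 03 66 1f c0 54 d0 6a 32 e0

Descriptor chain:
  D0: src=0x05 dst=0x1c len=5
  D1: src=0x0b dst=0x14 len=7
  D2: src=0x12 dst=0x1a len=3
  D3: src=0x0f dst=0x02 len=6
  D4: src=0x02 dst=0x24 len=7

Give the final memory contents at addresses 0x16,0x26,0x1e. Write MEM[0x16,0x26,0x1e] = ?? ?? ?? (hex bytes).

D0: mem[0x1c..0x20] <- [60 04 08 ae dd]
D1: mem[0x14..0x1a] <- [88 e8 90 a7 3e c1 ba]
D2: mem[0x1a..0x1c] <- [b0 f7 88]
D3: mem[0x02..0x07] <- [3e c1 ba b0 f7 88]
D4: mem[0x24..0x2a] <- [3e c1 ba b0 f7 88 ae]
query mem[0x16]=0x90, mem[0x26]=0xba, mem[0x1e]=0x08

MEM[0x16,0x26,0x1e] = 90 ba 08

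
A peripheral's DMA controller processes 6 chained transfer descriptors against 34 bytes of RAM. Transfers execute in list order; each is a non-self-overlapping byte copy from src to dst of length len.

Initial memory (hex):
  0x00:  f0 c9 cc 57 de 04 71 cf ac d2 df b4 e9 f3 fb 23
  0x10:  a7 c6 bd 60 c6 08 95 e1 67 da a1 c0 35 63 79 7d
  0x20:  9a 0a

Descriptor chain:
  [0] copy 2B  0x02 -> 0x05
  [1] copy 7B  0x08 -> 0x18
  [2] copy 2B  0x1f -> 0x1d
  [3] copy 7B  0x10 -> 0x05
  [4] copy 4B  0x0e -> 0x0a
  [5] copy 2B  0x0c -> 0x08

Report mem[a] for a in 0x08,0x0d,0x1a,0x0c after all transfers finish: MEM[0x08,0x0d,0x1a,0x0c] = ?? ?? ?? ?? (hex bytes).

MEM[0x08,0x0d,0x1a,0x0c] = a7 c6 df a7

#0 dst[0x05+2] := {0xcc,0x57}
#1 dst[0x18+7] := {0xac,0xd2,0xdf,0xb4,0xe9,0xf3,0xfb}
#2 dst[0x1d+2] := {0x7d,0x9a}
#3 dst[0x05+7] := {0xa7,0xc6,0xbd,0x60,0xc6,0x08,0x95}
#4 dst[0x0a+4] := {0xfb,0x23,0xa7,0xc6}
#5 dst[0x08+2] := {0xa7,0xc6}
query mem[0x08]=0xa7, mem[0x0d]=0xc6, mem[0x1a]=0xdf, mem[0x0c]=0xa7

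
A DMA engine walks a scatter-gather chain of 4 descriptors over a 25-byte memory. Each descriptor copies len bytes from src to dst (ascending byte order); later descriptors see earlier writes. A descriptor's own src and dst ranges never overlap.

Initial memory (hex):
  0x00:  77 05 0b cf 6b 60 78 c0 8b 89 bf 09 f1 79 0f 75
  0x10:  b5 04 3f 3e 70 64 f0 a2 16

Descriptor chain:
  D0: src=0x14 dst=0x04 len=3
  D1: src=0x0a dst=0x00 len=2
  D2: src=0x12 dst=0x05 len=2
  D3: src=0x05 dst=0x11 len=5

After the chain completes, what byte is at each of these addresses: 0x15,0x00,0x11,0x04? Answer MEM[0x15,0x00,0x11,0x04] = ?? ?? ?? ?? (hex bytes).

  after D0: wrote 3B at 0x04 = 7064f0
  after D1: wrote 2B at 0x00 = bf09
  after D2: wrote 2B at 0x05 = 3f3e
  after D3: wrote 5B at 0x11 = 3f3ec08b89
query mem[0x15]=0x89, mem[0x00]=0xbf, mem[0x11]=0x3f, mem[0x04]=0x70

MEM[0x15,0x00,0x11,0x04] = 89 bf 3f 70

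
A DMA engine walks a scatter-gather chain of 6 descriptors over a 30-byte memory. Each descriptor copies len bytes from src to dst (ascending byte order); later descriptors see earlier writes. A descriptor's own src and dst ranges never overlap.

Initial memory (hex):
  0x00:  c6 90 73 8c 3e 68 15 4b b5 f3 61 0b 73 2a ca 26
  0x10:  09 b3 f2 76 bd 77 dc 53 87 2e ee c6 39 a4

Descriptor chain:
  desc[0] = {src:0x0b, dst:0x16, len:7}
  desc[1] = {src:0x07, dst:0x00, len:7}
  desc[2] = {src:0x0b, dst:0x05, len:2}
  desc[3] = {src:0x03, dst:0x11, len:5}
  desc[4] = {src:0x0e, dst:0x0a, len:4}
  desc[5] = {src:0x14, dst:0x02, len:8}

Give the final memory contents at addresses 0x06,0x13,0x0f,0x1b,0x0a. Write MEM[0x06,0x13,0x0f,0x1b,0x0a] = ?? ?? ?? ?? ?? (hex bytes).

  after D0: wrote 7B at 0x16 = 0b732aca2609b3
  after D1: wrote 7B at 0x00 = 4bb5f3610b732a
  after D2: wrote 2B at 0x05 = 0b73
  after D3: wrote 5B at 0x11 = 610b0b734b
  after D4: wrote 4B at 0x0a = ca260961
  after D5: wrote 8B at 0x02 = 734b0b732aca2609
query mem[0x06]=0x2a, mem[0x13]=0x0b, mem[0x0f]=0x26, mem[0x1b]=0x09, mem[0x0a]=0xca

MEM[0x06,0x13,0x0f,0x1b,0x0a] = 2a 0b 26 09 ca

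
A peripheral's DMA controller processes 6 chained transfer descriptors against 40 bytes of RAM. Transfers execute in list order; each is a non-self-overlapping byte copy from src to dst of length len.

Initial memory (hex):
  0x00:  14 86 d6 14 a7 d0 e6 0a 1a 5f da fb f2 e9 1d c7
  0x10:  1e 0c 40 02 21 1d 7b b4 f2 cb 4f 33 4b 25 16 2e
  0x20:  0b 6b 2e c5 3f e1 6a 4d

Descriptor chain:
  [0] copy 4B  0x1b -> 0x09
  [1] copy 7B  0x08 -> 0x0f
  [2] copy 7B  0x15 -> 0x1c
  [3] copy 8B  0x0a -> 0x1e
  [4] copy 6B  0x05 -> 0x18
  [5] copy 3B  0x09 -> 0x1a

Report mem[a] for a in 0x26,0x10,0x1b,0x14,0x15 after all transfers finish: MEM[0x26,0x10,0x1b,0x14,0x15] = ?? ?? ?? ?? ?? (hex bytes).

[0] 0x1b->0x09 len=4 : 33 4b 25 16
[1] 0x08->0x0f len=7 : 1a 33 4b 25 16 e9 1d
[2] 0x15->0x1c len=7 : 1d 7b b4 f2 cb 4f 33
[3] 0x0a->0x1e len=8 : 4b 25 16 e9 1d 1a 33 4b
[4] 0x05->0x18 len=6 : d0 e6 0a 1a 33 4b
[5] 0x09->0x1a len=3 : 33 4b 25
query mem[0x26]=0x6a, mem[0x10]=0x33, mem[0x1b]=0x4b, mem[0x14]=0xe9, mem[0x15]=0x1d

MEM[0x26,0x10,0x1b,0x14,0x15] = 6a 33 4b e9 1d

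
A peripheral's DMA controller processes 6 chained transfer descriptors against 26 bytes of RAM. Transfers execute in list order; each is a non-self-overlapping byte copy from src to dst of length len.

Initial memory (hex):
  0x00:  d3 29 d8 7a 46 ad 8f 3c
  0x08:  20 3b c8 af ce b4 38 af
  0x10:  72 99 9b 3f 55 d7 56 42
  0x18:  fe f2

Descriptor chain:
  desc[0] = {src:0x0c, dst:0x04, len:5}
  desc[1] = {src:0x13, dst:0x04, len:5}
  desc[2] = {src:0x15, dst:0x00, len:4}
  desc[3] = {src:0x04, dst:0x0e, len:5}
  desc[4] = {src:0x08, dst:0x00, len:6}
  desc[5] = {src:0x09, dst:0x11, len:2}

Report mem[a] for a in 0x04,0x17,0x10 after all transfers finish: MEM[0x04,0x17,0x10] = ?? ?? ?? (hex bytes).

MEM[0x04,0x17,0x10] = ce 42 d7

D0: mem[0x04..0x08] <- [ce b4 38 af 72]
D1: mem[0x04..0x08] <- [3f 55 d7 56 42]
D2: mem[0x00..0x03] <- [d7 56 42 fe]
D3: mem[0x0e..0x12] <- [3f 55 d7 56 42]
D4: mem[0x00..0x05] <- [42 3b c8 af ce b4]
D5: mem[0x11..0x12] <- [3b c8]
query mem[0x04]=0xce, mem[0x17]=0x42, mem[0x10]=0xd7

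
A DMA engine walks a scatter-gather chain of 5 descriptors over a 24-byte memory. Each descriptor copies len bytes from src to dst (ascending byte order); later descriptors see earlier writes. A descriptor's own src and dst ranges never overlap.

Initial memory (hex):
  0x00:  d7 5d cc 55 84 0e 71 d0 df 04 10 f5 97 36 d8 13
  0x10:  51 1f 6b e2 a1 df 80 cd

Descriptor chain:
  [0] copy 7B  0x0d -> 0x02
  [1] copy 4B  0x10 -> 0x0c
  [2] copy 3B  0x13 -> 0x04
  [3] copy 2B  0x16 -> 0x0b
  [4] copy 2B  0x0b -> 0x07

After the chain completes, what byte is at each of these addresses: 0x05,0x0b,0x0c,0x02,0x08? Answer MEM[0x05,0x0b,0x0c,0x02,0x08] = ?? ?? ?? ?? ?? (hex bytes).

MEM[0x05,0x0b,0x0c,0x02,0x08] = a1 80 cd 36 cd

D0: mem[0x02..0x08] <- [36 d8 13 51 1f 6b e2]
D1: mem[0x0c..0x0f] <- [51 1f 6b e2]
D2: mem[0x04..0x06] <- [e2 a1 df]
D3: mem[0x0b..0x0c] <- [80 cd]
D4: mem[0x07..0x08] <- [80 cd]
query mem[0x05]=0xa1, mem[0x0b]=0x80, mem[0x0c]=0xcd, mem[0x02]=0x36, mem[0x08]=0xcd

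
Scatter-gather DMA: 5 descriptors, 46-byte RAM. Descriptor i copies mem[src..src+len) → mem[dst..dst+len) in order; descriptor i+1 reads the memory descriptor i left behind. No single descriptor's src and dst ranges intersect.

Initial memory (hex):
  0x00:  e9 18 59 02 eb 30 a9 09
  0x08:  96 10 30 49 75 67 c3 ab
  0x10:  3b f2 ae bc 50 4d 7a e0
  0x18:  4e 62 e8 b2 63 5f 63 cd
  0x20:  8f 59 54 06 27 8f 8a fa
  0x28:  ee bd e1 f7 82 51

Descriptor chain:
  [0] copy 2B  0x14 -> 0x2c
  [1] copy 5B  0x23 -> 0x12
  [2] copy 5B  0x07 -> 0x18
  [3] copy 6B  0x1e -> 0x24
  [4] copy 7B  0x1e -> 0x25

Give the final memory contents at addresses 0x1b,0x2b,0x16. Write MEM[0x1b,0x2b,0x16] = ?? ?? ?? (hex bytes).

MEM[0x1b,0x2b,0x16] = 30 63 fa

  after D0: wrote 2B at 0x2c = 504d
  after D1: wrote 5B at 0x12 = 06278f8afa
  after D2: wrote 5B at 0x18 = 0996103049
  after D3: wrote 6B at 0x24 = 63cd8f595406
  after D4: wrote 7B at 0x25 = 63cd8f59540663
query mem[0x1b]=0x30, mem[0x2b]=0x63, mem[0x16]=0xfa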